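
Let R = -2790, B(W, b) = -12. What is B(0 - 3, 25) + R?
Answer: -2802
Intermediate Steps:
B(0 - 3, 25) + R = -12 - 2790 = -2802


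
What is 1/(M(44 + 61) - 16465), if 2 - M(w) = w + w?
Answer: -1/16673 ≈ -5.9977e-5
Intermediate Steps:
M(w) = 2 - 2*w (M(w) = 2 - (w + w) = 2 - 2*w)
1/(M(44 + 61) - 16465) = 1/((2 - 2*(44 + 61)) - 16465) = 1/((2 - 2*105) - 16465) = 1/((2 - 210) - 16465) = 1/(-208 - 16465) = 1/(-16673) = -1/16673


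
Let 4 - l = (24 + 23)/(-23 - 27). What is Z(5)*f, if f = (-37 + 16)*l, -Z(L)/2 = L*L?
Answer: 5187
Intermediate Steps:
Z(L) = -2*L² (Z(L) = -2*L*L = -2*L²)
l = 247/50 (l = 4 - (24 + 23)/(-23 - 27) = 4 - 47/(-50) = 4 - 47*(-1)/50 = 4 - 1*(-47/50) = 4 + 47/50 = 247/50 ≈ 4.9400)
f = -5187/50 (f = (-37 + 16)*(247/50) = -21*247/50 = -5187/50 ≈ -103.74)
Z(5)*f = -2*5²*(-5187/50) = -2*25*(-5187/50) = -50*(-5187/50) = 5187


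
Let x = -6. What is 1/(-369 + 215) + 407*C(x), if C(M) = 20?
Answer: 1253559/154 ≈ 8140.0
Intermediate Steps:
1/(-369 + 215) + 407*C(x) = 1/(-369 + 215) + 407*20 = 1/(-154) + 8140 = -1/154 + 8140 = 1253559/154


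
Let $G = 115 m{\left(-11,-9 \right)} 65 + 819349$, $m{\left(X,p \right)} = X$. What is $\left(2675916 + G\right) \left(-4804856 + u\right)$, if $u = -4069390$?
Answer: $-30288156567840$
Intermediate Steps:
$G = 737124$ ($G = 115 \left(-11\right) 65 + 819349 = \left(-1265\right) 65 + 819349 = -82225 + 819349 = 737124$)
$\left(2675916 + G\right) \left(-4804856 + u\right) = \left(2675916 + 737124\right) \left(-4804856 - 4069390\right) = 3413040 \left(-8874246\right) = -30288156567840$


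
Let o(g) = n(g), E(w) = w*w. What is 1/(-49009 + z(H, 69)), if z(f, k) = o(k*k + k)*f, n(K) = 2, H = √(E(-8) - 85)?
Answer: -49009/2401882165 - 2*I*√21/2401882165 ≈ -2.0404e-5 - 3.8158e-9*I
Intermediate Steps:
E(w) = w²
H = I*√21 (H = √((-8)² - 85) = √(64 - 85) = √(-21) = I*√21 ≈ 4.5826*I)
o(g) = 2
z(f, k) = 2*f
1/(-49009 + z(H, 69)) = 1/(-49009 + 2*(I*√21)) = 1/(-49009 + 2*I*√21)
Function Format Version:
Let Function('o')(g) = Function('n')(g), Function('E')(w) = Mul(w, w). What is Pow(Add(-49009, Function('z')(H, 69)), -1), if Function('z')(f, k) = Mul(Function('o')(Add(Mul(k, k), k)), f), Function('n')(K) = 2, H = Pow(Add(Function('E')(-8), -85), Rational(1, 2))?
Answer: Add(Rational(-49009, 2401882165), Mul(Rational(-2, 2401882165), I, Pow(21, Rational(1, 2)))) ≈ Add(-2.0404e-5, Mul(-3.8158e-9, I))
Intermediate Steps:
Function('E')(w) = Pow(w, 2)
H = Mul(I, Pow(21, Rational(1, 2))) (H = Pow(Add(Pow(-8, 2), -85), Rational(1, 2)) = Pow(Add(64, -85), Rational(1, 2)) = Pow(-21, Rational(1, 2)) = Mul(I, Pow(21, Rational(1, 2))) ≈ Mul(4.5826, I))
Function('o')(g) = 2
Function('z')(f, k) = Mul(2, f)
Pow(Add(-49009, Function('z')(H, 69)), -1) = Pow(Add(-49009, Mul(2, Mul(I, Pow(21, Rational(1, 2))))), -1) = Pow(Add(-49009, Mul(2, I, Pow(21, Rational(1, 2)))), -1)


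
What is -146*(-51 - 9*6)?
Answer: 15330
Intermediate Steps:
-146*(-51 - 9*6) = -146*(-51 - 54) = -146*(-105) = 15330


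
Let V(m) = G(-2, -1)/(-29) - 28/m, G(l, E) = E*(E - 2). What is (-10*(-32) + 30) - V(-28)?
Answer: 10124/29 ≈ 349.10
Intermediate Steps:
G(l, E) = E*(-2 + E)
V(m) = -3/29 - 28/m (V(m) = -(-2 - 1)/(-29) - 28/m = -1*(-3)*(-1/29) - 28/m = 3*(-1/29) - 28/m = -3/29 - 28/m)
(-10*(-32) + 30) - V(-28) = (-10*(-32) + 30) - (-3/29 - 28/(-28)) = (320 + 30) - (-3/29 - 28*(-1/28)) = 350 - (-3/29 + 1) = 350 - 1*26/29 = 350 - 26/29 = 10124/29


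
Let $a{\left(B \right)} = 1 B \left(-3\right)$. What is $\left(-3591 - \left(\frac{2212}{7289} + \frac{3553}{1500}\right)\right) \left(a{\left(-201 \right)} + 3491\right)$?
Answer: $- \frac{80429525106899}{5466750} \approx -1.4712 \cdot 10^{7}$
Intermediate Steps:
$a{\left(B \right)} = - 3 B$ ($a{\left(B \right)} = B \left(-3\right) = - 3 B$)
$\left(-3591 - \left(\frac{2212}{7289} + \frac{3553}{1500}\right)\right) \left(a{\left(-201 \right)} + 3491\right) = \left(-3591 - \left(\frac{2212}{7289} + \frac{3553}{1500}\right)\right) \left(\left(-3\right) \left(-201\right) + 3491\right) = \left(-3591 - \frac{29215817}{10933500}\right) \left(603 + 3491\right) = \left(-3591 - \frac{29215817}{10933500}\right) 4094 = \left(- \frac{39291414317}{10933500}\right) 4094 = - \frac{80429525106899}{5466750}$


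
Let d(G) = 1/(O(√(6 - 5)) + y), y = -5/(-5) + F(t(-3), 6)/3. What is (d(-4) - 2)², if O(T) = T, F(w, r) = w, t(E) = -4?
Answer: ¼ ≈ 0.25000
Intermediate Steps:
y = -⅓ (y = -5/(-5) - 4/3 = -5*(-⅕) - 4*⅓ = 1 - 4/3 = -⅓ ≈ -0.33333)
d(G) = 3/2 (d(G) = 1/(√(6 - 5) - ⅓) = 1/(√1 - ⅓) = 1/(1 - ⅓) = 1/(⅔) = 3/2)
(d(-4) - 2)² = (3/2 - 2)² = (-½)² = ¼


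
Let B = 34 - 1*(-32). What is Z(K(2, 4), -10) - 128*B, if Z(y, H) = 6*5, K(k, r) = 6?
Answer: -8418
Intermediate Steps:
Z(y, H) = 30
B = 66 (B = 34 + 32 = 66)
Z(K(2, 4), -10) - 128*B = 30 - 128*66 = 30 - 8448 = -8418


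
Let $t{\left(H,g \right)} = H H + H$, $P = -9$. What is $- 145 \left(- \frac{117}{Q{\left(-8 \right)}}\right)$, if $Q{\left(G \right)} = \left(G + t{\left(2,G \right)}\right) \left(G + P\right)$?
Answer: $\frac{16965}{34} \approx 498.97$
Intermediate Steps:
$t{\left(H,g \right)} = H + H^{2}$ ($t{\left(H,g \right)} = H^{2} + H = H + H^{2}$)
$Q{\left(G \right)} = \left(-9 + G\right) \left(6 + G\right)$ ($Q{\left(G \right)} = \left(G + 2 \left(1 + 2\right)\right) \left(G - 9\right) = \left(G + 2 \cdot 3\right) \left(-9 + G\right) = \left(G + 6\right) \left(-9 + G\right) = \left(6 + G\right) \left(-9 + G\right) = \left(-9 + G\right) \left(6 + G\right)$)
$- 145 \left(- \frac{117}{Q{\left(-8 \right)}}\right) = - 145 \left(- \frac{117}{-54 + \left(-8\right)^{2} - -24}\right) = - 145 \left(- \frac{117}{-54 + 64 + 24}\right) = - 145 \left(- \frac{117}{34}\right) = - 145 \left(\left(-117\right) \frac{1}{34}\right) = \left(-145\right) \left(- \frac{117}{34}\right) = \frac{16965}{34}$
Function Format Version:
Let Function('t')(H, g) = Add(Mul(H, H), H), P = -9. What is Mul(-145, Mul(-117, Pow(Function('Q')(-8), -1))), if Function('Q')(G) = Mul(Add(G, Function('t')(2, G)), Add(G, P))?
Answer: Rational(16965, 34) ≈ 498.97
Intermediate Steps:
Function('t')(H, g) = Add(H, Pow(H, 2)) (Function('t')(H, g) = Add(Pow(H, 2), H) = Add(H, Pow(H, 2)))
Function('Q')(G) = Mul(Add(-9, G), Add(6, G)) (Function('Q')(G) = Mul(Add(G, Mul(2, Add(1, 2))), Add(G, -9)) = Mul(Add(G, Mul(2, 3)), Add(-9, G)) = Mul(Add(G, 6), Add(-9, G)) = Mul(Add(6, G), Add(-9, G)) = Mul(Add(-9, G), Add(6, G)))
Mul(-145, Mul(-117, Pow(Function('Q')(-8), -1))) = Mul(-145, Mul(-117, Pow(Add(-54, Pow(-8, 2), Mul(-3, -8)), -1))) = Mul(-145, Mul(-117, Pow(Add(-54, 64, 24), -1))) = Mul(-145, Mul(-117, Pow(34, -1))) = Mul(-145, Mul(-117, Rational(1, 34))) = Mul(-145, Rational(-117, 34)) = Rational(16965, 34)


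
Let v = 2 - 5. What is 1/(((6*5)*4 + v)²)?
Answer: 1/13689 ≈ 7.3051e-5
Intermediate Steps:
v = -3
1/(((6*5)*4 + v)²) = 1/(((6*5)*4 - 3)²) = 1/((30*4 - 3)²) = 1/((120 - 3)²) = 1/(117²) = 1/13689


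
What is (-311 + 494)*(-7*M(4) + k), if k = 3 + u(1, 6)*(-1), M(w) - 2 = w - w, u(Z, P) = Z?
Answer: -2196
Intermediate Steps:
M(w) = 2 (M(w) = 2 + (w - w) = 2 + 0 = 2)
k = 2 (k = 3 + 1*(-1) = 3 - 1 = 2)
(-311 + 494)*(-7*M(4) + k) = (-311 + 494)*(-7*2 + 2) = 183*(-14 + 2) = 183*(-12) = -2196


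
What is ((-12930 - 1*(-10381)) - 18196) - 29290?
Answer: -50035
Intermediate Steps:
((-12930 - 1*(-10381)) - 18196) - 29290 = ((-12930 + 10381) - 18196) - 29290 = (-2549 - 18196) - 29290 = -20745 - 29290 = -50035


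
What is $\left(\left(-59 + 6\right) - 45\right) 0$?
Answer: $0$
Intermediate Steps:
$\left(\left(-59 + 6\right) - 45\right) 0 = \left(-53 - 45\right) 0 = \left(-98\right) 0 = 0$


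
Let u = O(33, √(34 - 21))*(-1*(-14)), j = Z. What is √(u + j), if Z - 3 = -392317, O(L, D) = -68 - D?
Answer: √(-393266 - 14*√13) ≈ 627.15*I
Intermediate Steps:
Z = -392314 (Z = 3 - 392317 = -392314)
j = -392314
u = -952 - 14*√13 (u = (-68 - √(34 - 21))*(-1*(-14)) = (-68 - √13)*14 = -952 - 14*√13 ≈ -1002.5)
√(u + j) = √((-952 - 14*√13) - 392314) = √(-393266 - 14*√13)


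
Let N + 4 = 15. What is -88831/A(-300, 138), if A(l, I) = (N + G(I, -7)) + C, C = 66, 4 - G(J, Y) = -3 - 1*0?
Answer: -88831/84 ≈ -1057.5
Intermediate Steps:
G(J, Y) = 7 (G(J, Y) = 4 - (-3 - 1*0) = 4 - (-3 + 0) = 4 - 1*(-3) = 4 + 3 = 7)
N = 11 (N = -4 + 15 = 11)
A(l, I) = 84 (A(l, I) = (11 + 7) + 66 = 18 + 66 = 84)
-88831/A(-300, 138) = -88831/84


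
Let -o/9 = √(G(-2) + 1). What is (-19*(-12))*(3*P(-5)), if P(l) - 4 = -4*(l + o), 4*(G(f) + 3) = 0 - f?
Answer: 16416 + 12312*I*√6 ≈ 16416.0 + 30158.0*I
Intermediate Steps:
G(f) = -3 - f/4 (G(f) = -3 + (0 - f)/4 = -3 + (-f)/4 = -3 - f/4)
o = -9*I*√6/2 (o = -9*√((-3 - ¼*(-2)) + 1) = -9*√((-3 + ½) + 1) = -9*√(-5/2 + 1) = -9*I*√6/2 ≈ -11.023*I)
P(l) = 4 - 4*l + 18*I*√6 (P(l) = 4 - 4*(l - 9*I*√6/2) = 4 + (-4*l + 18*I*√6) = 4 - 4*l + 18*I*√6)
(-19*(-12))*(3*P(-5)) = (-19*(-12))*(3*(4 - 4*(-5) + 18*I*√6)) = 228*(3*(4 + 20 + 18*I*√6)) = 228*(3*(24 + 18*I*√6)) = 228*(72 + 54*I*√6) = 16416 + 12312*I*√6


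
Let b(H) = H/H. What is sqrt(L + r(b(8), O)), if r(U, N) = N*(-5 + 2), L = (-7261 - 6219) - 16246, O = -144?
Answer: I*sqrt(29294) ≈ 171.15*I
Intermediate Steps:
b(H) = 1
L = -29726 (L = -13480 - 16246 = -29726)
r(U, N) = -3*N (r(U, N) = N*(-3) = -3*N)
sqrt(L + r(b(8), O)) = sqrt(-29726 - 3*(-144)) = sqrt(-29726 + 432) = sqrt(-29294) = I*sqrt(29294)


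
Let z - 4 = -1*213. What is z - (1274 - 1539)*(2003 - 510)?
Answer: 395436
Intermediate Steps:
z = -209 (z = 4 - 1*213 = 4 - 213 = -209)
z - (1274 - 1539)*(2003 - 510) = -209 - (1274 - 1539)*(2003 - 510) = -209 - (-265)*1493 = -209 - 1*(-395645) = -209 + 395645 = 395436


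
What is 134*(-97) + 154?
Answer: -12844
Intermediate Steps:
134*(-97) + 154 = -12998 + 154 = -12844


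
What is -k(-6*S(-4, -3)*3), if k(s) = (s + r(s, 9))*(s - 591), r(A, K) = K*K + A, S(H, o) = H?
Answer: 116775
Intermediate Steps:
r(A, K) = A + K² (r(A, K) = K² + A = A + K²)
k(s) = (-591 + s)*(81 + 2*s) (k(s) = (s + (s + 9²))*(s - 591) = (s + (s + 81))*(-591 + s) = (s + (81 + s))*(-591 + s) = (81 + 2*s)*(-591 + s) = (-591 + s)*(81 + 2*s))
-k(-6*S(-4, -3)*3) = -(-47871 - 1101*(-6*(-4))*3 + 2*(-6*(-4)*3)²) = -(-47871 - 26424*3 + 2*(24*3)²) = -(-47871 - 1101*72 + 2*72²) = -(-47871 - 79272 + 2*5184) = -(-47871 - 79272 + 10368) = -1*(-116775) = 116775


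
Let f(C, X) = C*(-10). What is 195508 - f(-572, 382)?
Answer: 189788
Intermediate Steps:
f(C, X) = -10*C
195508 - f(-572, 382) = 195508 - (-10)*(-572) = 195508 - 1*5720 = 195508 - 5720 = 189788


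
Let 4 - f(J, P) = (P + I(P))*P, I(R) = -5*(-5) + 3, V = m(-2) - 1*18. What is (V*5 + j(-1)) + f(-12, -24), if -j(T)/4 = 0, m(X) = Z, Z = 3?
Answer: 25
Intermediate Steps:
m(X) = 3
j(T) = 0 (j(T) = -4*0 = 0)
V = -15 (V = 3 - 1*18 = 3 - 18 = -15)
I(R) = 28 (I(R) = 25 + 3 = 28)
f(J, P) = 4 - P*(28 + P) (f(J, P) = 4 - (P + 28)*P = 4 - (28 + P)*P = 4 - P*(28 + P))
(V*5 + j(-1)) + f(-12, -24) = (-15*5 + 0) + (4 - 1*(-24)² - 28*(-24)) = (-75 + 0) + (4 - 1*576 + 672) = -75 + (4 - 576 + 672) = -75 + 100 = 25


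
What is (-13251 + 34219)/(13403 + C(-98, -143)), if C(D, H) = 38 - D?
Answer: 20968/13539 ≈ 1.5487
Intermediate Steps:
(-13251 + 34219)/(13403 + C(-98, -143)) = (-13251 + 34219)/(13403 + (38 - 1*(-98))) = 20968/(13403 + (38 + 98)) = 20968/(13403 + 136) = 20968/13539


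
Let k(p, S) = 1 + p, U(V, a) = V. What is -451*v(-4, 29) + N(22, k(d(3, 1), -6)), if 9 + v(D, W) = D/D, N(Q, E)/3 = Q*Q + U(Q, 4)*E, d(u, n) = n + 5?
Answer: 5522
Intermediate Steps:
d(u, n) = 5 + n
N(Q, E) = 3*Q² + 3*E*Q (N(Q, E) = 3*(Q*Q + Q*E) = 3*(Q² + E*Q) = 3*Q² + 3*E*Q)
v(D, W) = -8 (v(D, W) = -9 + D/D = -9 + 1 = -8)
-451*v(-4, 29) + N(22, k(d(3, 1), -6)) = -451*(-8) + 3*22*((1 + (5 + 1)) + 22) = 3608 + 3*22*((1 + 6) + 22) = 3608 + 3*22*(7 + 22) = 3608 + 3*22*29 = 3608 + 1914 = 5522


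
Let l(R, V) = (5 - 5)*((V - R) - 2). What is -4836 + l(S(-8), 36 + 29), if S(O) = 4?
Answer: -4836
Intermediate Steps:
l(R, V) = 0 (l(R, V) = 0*(-2 + V - R) = 0)
-4836 + l(S(-8), 36 + 29) = -4836 + 0 = -4836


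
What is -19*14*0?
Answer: 0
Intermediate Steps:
-19*14*0 = -266*0 = 0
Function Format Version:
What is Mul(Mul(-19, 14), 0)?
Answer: 0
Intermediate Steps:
Mul(Mul(-19, 14), 0) = Mul(-266, 0) = 0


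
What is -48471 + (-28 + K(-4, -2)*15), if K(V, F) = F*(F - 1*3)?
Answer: -48349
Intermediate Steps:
K(V, F) = F*(-3 + F) (K(V, F) = F*(F - 3) = F*(-3 + F))
-48471 + (-28 + K(-4, -2)*15) = -48471 + (-28 - 2*(-3 - 2)*15) = -48471 + (-28 - 2*(-5)*15) = -48471 + (-28 + 10*15) = -48471 + (-28 + 150) = -48471 + 122 = -48349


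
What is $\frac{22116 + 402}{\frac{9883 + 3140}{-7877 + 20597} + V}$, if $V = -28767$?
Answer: $- \frac{10608480}{13551971} \approx -0.7828$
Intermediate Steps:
$\frac{22116 + 402}{\frac{9883 + 3140}{-7877 + 20597} + V} = \frac{22116 + 402}{\frac{9883 + 3140}{-7877 + 20597} - 28767} = \frac{22518}{\frac{13023}{12720} - 28767} = \frac{22518}{13023 \cdot \frac{1}{12720} - 28767} = \frac{22518}{\frac{4341}{4240} - 28767} = \frac{22518}{- \frac{121967739}{4240}} = 22518 \left(- \frac{4240}{121967739}\right) = - \frac{10608480}{13551971}$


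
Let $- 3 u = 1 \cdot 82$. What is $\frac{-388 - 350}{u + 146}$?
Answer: $- \frac{1107}{178} \approx -6.2191$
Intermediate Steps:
$u = - \frac{82}{3}$ ($u = - \frac{1 \cdot 82}{3} = \left(- \frac{1}{3}\right) 82 = - \frac{82}{3} \approx -27.333$)
$\frac{-388 - 350}{u + 146} = \frac{-388 - 350}{- \frac{82}{3} + 146} = - \frac{738}{\frac{356}{3}} = \left(-738\right) \frac{3}{356} = - \frac{1107}{178}$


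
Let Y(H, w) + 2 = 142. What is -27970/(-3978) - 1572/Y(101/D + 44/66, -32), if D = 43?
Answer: -292202/69615 ≈ -4.1974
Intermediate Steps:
Y(H, w) = 140 (Y(H, w) = -2 + 142 = 140)
-27970/(-3978) - 1572/Y(101/D + 44/66, -32) = -27970/(-3978) - 1572/140 = -27970*(-1/3978) - 1572*1/140 = 13985/1989 - 393/35 = -292202/69615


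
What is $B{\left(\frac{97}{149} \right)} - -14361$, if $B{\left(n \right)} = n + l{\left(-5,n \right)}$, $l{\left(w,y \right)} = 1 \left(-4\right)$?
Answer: $\frac{2139290}{149} \approx 14358.0$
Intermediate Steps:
$l{\left(w,y \right)} = -4$
$B{\left(n \right)} = -4 + n$ ($B{\left(n \right)} = n - 4 = -4 + n$)
$B{\left(\frac{97}{149} \right)} - -14361 = \left(-4 + \frac{97}{149}\right) - -14361 = \left(-4 + 97 \cdot \frac{1}{149}\right) + 14361 = \left(-4 + \frac{97}{149}\right) + 14361 = - \frac{499}{149} + 14361 = \frac{2139290}{149}$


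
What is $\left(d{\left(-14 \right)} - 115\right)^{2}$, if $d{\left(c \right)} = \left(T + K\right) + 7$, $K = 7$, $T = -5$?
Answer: $11236$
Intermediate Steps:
$d{\left(c \right)} = 9$ ($d{\left(c \right)} = \left(-5 + 7\right) + 7 = 2 + 7 = 9$)
$\left(d{\left(-14 \right)} - 115\right)^{2} = \left(9 - 115\right)^{2} = \left(-106\right)^{2} = 11236$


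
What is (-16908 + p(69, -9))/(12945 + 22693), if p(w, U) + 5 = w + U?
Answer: -16853/35638 ≈ -0.47289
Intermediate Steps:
p(w, U) = -5 + U + w (p(w, U) = -5 + (w + U) = -5 + (U + w) = -5 + U + w)
(-16908 + p(69, -9))/(12945 + 22693) = (-16908 + (-5 - 9 + 69))/(12945 + 22693) = (-16908 + 55)/35638 = -16853*1/35638 = -16853/35638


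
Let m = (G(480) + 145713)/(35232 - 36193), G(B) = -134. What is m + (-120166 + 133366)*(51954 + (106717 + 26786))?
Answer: 2352558990821/961 ≈ 2.4480e+9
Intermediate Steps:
m = -145579/961 (m = (-134 + 145713)/(35232 - 36193) = 145579/(-961) = 145579*(-1/961) = -145579/961 ≈ -151.49)
m + (-120166 + 133366)*(51954 + (106717 + 26786)) = -145579/961 + (-120166 + 133366)*(51954 + (106717 + 26786)) = -145579/961 + 13200*(51954 + 133503) = -145579/961 + 13200*185457 = -145579/961 + 2448032400 = 2352558990821/961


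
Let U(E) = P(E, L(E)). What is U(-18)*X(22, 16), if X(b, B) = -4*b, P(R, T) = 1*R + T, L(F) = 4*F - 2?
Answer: 8096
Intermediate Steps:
L(F) = -2 + 4*F
P(R, T) = R + T
U(E) = -2 + 5*E (U(E) = E + (-2 + 4*E) = -2 + 5*E)
U(-18)*X(22, 16) = (-2 + 5*(-18))*(-4*22) = (-2 - 90)*(-88) = -92*(-88) = 8096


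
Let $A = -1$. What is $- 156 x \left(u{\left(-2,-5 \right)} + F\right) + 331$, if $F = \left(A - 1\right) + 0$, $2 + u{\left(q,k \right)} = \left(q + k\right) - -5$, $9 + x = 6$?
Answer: $-2477$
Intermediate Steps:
$x = -3$ ($x = -9 + 6 = -3$)
$u{\left(q,k \right)} = 3 + k + q$ ($u{\left(q,k \right)} = -2 - \left(-5 - k - q\right) = -2 + \left(\left(k + q\right) + 5\right) = -2 + \left(5 + k + q\right) = 3 + k + q$)
$F = -2$ ($F = \left(-1 - 1\right) + 0 = -2 + 0 = -2$)
$- 156 x \left(u{\left(-2,-5 \right)} + F\right) + 331 = - 156 \left(- 3 \left(\left(3 - 5 - 2\right) - 2\right)\right) + 331 = - 156 \left(- 3 \left(-4 - 2\right)\right) + 331 = - 156 \left(\left(-3\right) \left(-6\right)\right) + 331 = \left(-156\right) 18 + 331 = -2808 + 331 = -2477$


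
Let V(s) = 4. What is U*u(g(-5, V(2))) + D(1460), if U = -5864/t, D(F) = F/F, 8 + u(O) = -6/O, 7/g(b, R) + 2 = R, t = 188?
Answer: 100017/329 ≈ 304.00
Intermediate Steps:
g(b, R) = 7/(-2 + R)
u(O) = -8 - 6/O
D(F) = 1
U = -1466/47 (U = -5864/188 = -5864*1/188 = -1466/47 ≈ -31.191)
U*u(g(-5, V(2))) + D(1460) = -1466*(-8 - 6/(7/(-2 + 4)))/47 + 1 = -1466*(-8 - 6/(7/2))/47 + 1 = -1466*(-8 - 6/(7*(½)))/47 + 1 = -1466*(-8 - 6/7/2)/47 + 1 = -1466*(-8 - 6*2/7)/47 + 1 = -1466*(-8 - 12/7)/47 + 1 = -1466/47*(-68/7) + 1 = 99688/329 + 1 = 100017/329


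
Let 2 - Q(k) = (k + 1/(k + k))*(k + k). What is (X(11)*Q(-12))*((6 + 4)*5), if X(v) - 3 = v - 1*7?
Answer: -100450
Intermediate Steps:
X(v) = -4 + v (X(v) = 3 + (v - 1*7) = 3 + (v - 7) = 3 + (-7 + v) = -4 + v)
Q(k) = 2 - 2*k*(k + 1/(2*k)) (Q(k) = 2 - (k + 1/(k + k))*(k + k) = 2 - (k + 1/(2*k))*2*k = 2 - 2*k*(k + 1/(2*k)))
(X(11)*Q(-12))*((6 + 4)*5) = ((-4 + 11)*(1 - 2*(-12)**2))*((6 + 4)*5) = (7*(1 - 2*144))*(10*5) = (7*(1 - 288))*50 = (7*(-287))*50 = -2009*50 = -100450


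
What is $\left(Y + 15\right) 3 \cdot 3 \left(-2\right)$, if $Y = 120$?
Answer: $-2430$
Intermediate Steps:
$\left(Y + 15\right) 3 \cdot 3 \left(-2\right) = \left(120 + 15\right) 3 \cdot 3 \left(-2\right) = 135 \cdot 9 \left(-2\right) = 135 \left(-18\right) = -2430$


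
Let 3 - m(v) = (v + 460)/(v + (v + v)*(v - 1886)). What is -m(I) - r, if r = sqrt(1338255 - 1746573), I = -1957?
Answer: -45120132/15039545 - I*sqrt(408318) ≈ -3.0001 - 639.0*I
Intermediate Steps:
m(v) = 3 - (460 + v)/(v + 2*v*(-1886 + v)) (m(v) = 3 - (v + 460)/(v + (v + v)*(v - 1886)) = 3 - (460 + v)/(v + (2*v)*(-1886 + v)) = 3 - (460 + v)/(v + 2*v*(-1886 + v)))
r = I*sqrt(408318) (r = sqrt(-408318) = I*sqrt(408318) ≈ 639.0*I)
-m(I) - r = -2*(-230 - 5657*(-1957) + 3*(-1957)**2)/((-1957)*(-3771 + 2*(-1957))) - I*sqrt(408318) = -2*(-1)*(-230 + 11070749 + 3*3829849)/(1957*(-3771 - 3914)) - I*sqrt(408318) = -2*(-1)*(-230 + 11070749 + 11489547)/(1957*(-7685)) - I*sqrt(408318) = -2*(-1)*(-1)*22560066/(1957*7685) - I*sqrt(408318) = -1*45120132/15039545 - I*sqrt(408318) = -45120132/15039545 - I*sqrt(408318)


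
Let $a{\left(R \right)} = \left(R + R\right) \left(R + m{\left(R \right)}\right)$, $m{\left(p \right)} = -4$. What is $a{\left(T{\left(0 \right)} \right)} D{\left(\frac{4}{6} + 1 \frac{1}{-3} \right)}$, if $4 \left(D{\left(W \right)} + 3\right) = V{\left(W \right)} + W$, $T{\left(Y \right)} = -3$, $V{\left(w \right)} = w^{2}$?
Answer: $- \frac{364}{3} \approx -121.33$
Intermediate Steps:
$a{\left(R \right)} = 2 R \left(-4 + R\right)$ ($a{\left(R \right)} = \left(R + R\right) \left(R - 4\right) = 2 R \left(-4 + R\right)$)
$D{\left(W \right)} = -3 + \frac{W}{4} + \frac{W^{2}}{4}$ ($D{\left(W \right)} = -3 + \frac{W^{2} + W}{4} = -3 + \frac{W + W^{2}}{4} = -3 + \left(\frac{W}{4} + \frac{W^{2}}{4}\right) = -3 + \frac{W}{4} + \frac{W^{2}}{4}$)
$a{\left(T{\left(0 \right)} \right)} D{\left(\frac{4}{6} + 1 \frac{1}{-3} \right)} = 2 \left(-3\right) \left(-4 - 3\right) \left(-3 + \frac{\frac{4}{6} + 1 \frac{1}{-3}}{4} + \frac{\left(\frac{4}{6} + 1 \frac{1}{-3}\right)^{2}}{4}\right) = 2 \left(-3\right) \left(-7\right) \left(-3 + \frac{4 \cdot \frac{1}{6} + 1 \left(- \frac{1}{3}\right)}{4} + \frac{\left(4 \cdot \frac{1}{6} + 1 \left(- \frac{1}{3}\right)\right)^{2}}{4}\right) = 42 \left(-3 + \frac{\frac{2}{3} - \frac{1}{3}}{4} + \frac{\left(\frac{2}{3} - \frac{1}{3}\right)^{2}}{4}\right) = 42 \left(-3 + \frac{1}{4} \cdot \frac{1}{3} + \frac{1}{4 \cdot 9}\right) = 42 \left(-3 + \frac{1}{12} + \frac{1}{4} \cdot \frac{1}{9}\right) = 42 \left(-3 + \frac{1}{12} + \frac{1}{36}\right) = 42 \left(- \frac{26}{9}\right) = - \frac{364}{3}$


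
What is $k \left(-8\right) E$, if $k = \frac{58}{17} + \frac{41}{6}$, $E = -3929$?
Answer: $\frac{16423220}{51} \approx 3.2202 \cdot 10^{5}$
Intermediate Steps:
$k = \frac{1045}{102}$ ($k = 58 \cdot \frac{1}{17} + 41 \cdot \frac{1}{6} = \frac{58}{17} + \frac{41}{6} = \frac{1045}{102} \approx 10.245$)
$k \left(-8\right) E = \frac{1045}{102} \left(-8\right) \left(-3929\right) = \left(- \frac{4180}{51}\right) \left(-3929\right) = \frac{16423220}{51}$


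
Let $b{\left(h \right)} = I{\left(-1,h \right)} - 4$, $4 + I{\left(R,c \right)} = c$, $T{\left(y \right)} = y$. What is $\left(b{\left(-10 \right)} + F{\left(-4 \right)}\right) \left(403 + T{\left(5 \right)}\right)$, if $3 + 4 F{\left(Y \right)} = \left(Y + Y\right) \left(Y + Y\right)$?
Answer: $-1122$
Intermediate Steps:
$I{\left(R,c \right)} = -4 + c$
$b{\left(h \right)} = -8 + h$ ($b{\left(h \right)} = \left(-4 + h\right) - 4 = -8 + h$)
$F{\left(Y \right)} = - \frac{3}{4} + Y^{2}$ ($F{\left(Y \right)} = - \frac{3}{4} + \frac{\left(Y + Y\right) \left(Y + Y\right)}{4} = - \frac{3}{4} + \frac{2 Y 2 Y}{4} = - \frac{3}{4} + \frac{4 Y^{2}}{4} = - \frac{3}{4} + Y^{2}$)
$\left(b{\left(-10 \right)} + F{\left(-4 \right)}\right) \left(403 + T{\left(5 \right)}\right) = \left(\left(-8 - 10\right) - \left(\frac{3}{4} - \left(-4\right)^{2}\right)\right) \left(403 + 5\right) = \left(-18 + \left(- \frac{3}{4} + 16\right)\right) 408 = \left(-18 + \frac{61}{4}\right) 408 = \left(- \frac{11}{4}\right) 408 = -1122$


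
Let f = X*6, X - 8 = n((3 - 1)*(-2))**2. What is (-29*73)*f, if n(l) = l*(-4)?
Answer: -3353328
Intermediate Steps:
n(l) = -4*l
X = 264 (X = 8 + (-4*(3 - 1)*(-2))**2 = 8 + (-8*(-2))**2 = 8 + (-4*(-4))**2 = 8 + 16**2 = 8 + 256 = 264)
f = 1584 (f = 264*6 = 1584)
(-29*73)*f = -29*73*1584 = -2117*1584 = -3353328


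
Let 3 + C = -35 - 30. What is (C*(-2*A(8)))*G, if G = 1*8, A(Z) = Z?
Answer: 8704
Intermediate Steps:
G = 8
C = -68 (C = -3 + (-35 - 30) = -3 - 65 = -68)
(C*(-2*A(8)))*G = -(-136)*8*8 = -68*(-16)*8 = 1088*8 = 8704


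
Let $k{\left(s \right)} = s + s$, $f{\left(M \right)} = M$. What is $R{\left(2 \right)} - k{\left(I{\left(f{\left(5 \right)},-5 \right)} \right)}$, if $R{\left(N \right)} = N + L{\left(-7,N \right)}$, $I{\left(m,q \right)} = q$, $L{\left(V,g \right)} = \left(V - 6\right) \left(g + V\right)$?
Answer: $77$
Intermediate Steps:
$L{\left(V,g \right)} = \left(-6 + V\right) \left(V + g\right)$
$k{\left(s \right)} = 2 s$
$R{\left(N \right)} = 91 - 12 N$ ($R{\left(N \right)} = N - \left(-42 - 49 + 13 N\right) = N + \left(49 + 42 - 6 N - 7 N\right) = N - \left(-91 + 13 N\right) = 91 - 12 N$)
$R{\left(2 \right)} - k{\left(I{\left(f{\left(5 \right)},-5 \right)} \right)} = \left(91 - 24\right) - 2 \left(-5\right) = \left(91 - 24\right) - -10 = 67 + 10 = 77$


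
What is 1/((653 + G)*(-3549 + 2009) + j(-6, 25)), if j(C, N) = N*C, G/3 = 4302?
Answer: -1/20881010 ≈ -4.7890e-8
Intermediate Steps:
G = 12906 (G = 3*4302 = 12906)
j(C, N) = C*N
1/((653 + G)*(-3549 + 2009) + j(-6, 25)) = 1/((653 + 12906)*(-3549 + 2009) - 6*25) = 1/(13559*(-1540) - 150) = 1/(-20880860 - 150) = 1/(-20881010) = -1/20881010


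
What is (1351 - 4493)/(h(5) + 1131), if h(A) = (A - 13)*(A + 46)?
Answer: -3142/723 ≈ -4.3458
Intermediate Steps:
h(A) = (-13 + A)*(46 + A)
(1351 - 4493)/(h(5) + 1131) = (1351 - 4493)/((-598 + 5² + 33*5) + 1131) = -3142/((-598 + 25 + 165) + 1131) = -3142/(-408 + 1131) = -3142/723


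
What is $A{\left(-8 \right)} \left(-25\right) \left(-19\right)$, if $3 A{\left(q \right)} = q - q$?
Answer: $0$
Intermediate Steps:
$A{\left(q \right)} = 0$ ($A{\left(q \right)} = \frac{q - q}{3} = \frac{1}{3} \cdot 0 = 0$)
$A{\left(-8 \right)} \left(-25\right) \left(-19\right) = 0 \left(-25\right) \left(-19\right) = 0 \left(-19\right) = 0$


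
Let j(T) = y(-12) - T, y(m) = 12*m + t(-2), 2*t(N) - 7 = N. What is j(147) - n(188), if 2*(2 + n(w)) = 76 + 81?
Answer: -365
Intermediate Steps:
t(N) = 7/2 + N/2
y(m) = 5/2 + 12*m (y(m) = 12*m + (7/2 + (1/2)*(-2)) = 12*m + (7/2 - 1) = 12*m + 5/2 = 5/2 + 12*m)
n(w) = 153/2 (n(w) = -2 + (76 + 81)/2 = -2 + (1/2)*157 = -2 + 157/2 = 153/2)
j(T) = -283/2 - T (j(T) = (5/2 + 12*(-12)) - T = (5/2 - 144) - T = -283/2 - T)
j(147) - n(188) = (-283/2 - 1*147) - 1*153/2 = (-283/2 - 147) - 153/2 = -577/2 - 153/2 = -365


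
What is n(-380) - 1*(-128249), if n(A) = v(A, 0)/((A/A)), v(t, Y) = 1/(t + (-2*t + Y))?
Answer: 48734621/380 ≈ 1.2825e+5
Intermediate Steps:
v(t, Y) = 1/(Y - t) (v(t, Y) = 1/(t + (Y - 2*t)) = 1/(Y - t))
n(A) = -1/A (n(A) = 1/((0 - A)*((A/A))) = 1/(-A*1) = -1/A*1 = -1/A)
n(-380) - 1*(-128249) = -1/(-380) - 1*(-128249) = -1*(-1/380) + 128249 = 1/380 + 128249 = 48734621/380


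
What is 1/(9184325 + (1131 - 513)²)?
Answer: 1/9566249 ≈ 1.0453e-7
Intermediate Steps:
1/(9184325 + (1131 - 513)²) = 1/(9184325 + 618²) = 1/(9184325 + 381924) = 1/9566249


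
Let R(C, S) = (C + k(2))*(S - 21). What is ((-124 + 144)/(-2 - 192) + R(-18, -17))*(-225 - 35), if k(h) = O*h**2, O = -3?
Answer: -28748200/97 ≈ -2.9637e+5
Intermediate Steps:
k(h) = -3*h**2
R(C, S) = (-21 + S)*(-12 + C) (R(C, S) = (C - 3*2**2)*(S - 21) = (C - 3*4)*(-21 + S) = (C - 12)*(-21 + S) = (-12 + C)*(-21 + S) = (-21 + S)*(-12 + C))
((-124 + 144)/(-2 - 192) + R(-18, -17))*(-225 - 35) = ((-124 + 144)/(-2 - 192) + (252 - 21*(-18) - 12*(-17) - 18*(-17)))*(-225 - 35) = (20/(-194) + (252 + 378 + 204 + 306))*(-260) = (20*(-1/194) + 1140)*(-260) = (-10/97 + 1140)*(-260) = (110570/97)*(-260) = -28748200/97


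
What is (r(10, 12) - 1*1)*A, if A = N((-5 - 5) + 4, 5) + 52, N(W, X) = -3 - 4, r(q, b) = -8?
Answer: -405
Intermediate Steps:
N(W, X) = -7
A = 45 (A = -7 + 52 = 45)
(r(10, 12) - 1*1)*A = (-8 - 1*1)*45 = (-8 - 1)*45 = -9*45 = -405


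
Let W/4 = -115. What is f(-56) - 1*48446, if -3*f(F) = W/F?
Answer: -2034847/42 ≈ -48449.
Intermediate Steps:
W = -460 (W = 4*(-115) = -460)
f(F) = 460/(3*F) (f(F) = -(-460)/(3*F) = 460/(3*F))
f(-56) - 1*48446 = (460/3)/(-56) - 1*48446 = (460/3)*(-1/56) - 48446 = -115/42 - 48446 = -2034847/42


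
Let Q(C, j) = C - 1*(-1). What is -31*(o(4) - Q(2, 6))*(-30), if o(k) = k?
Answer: 930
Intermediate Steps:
Q(C, j) = 1 + C (Q(C, j) = C + 1 = 1 + C)
-31*(o(4) - Q(2, 6))*(-30) = -31*(4 - (1 + 2))*(-30) = -31*(4 - 1*3)*(-30) = -31*(4 - 3)*(-30) = -31*1*(-30) = -31*(-30) = 930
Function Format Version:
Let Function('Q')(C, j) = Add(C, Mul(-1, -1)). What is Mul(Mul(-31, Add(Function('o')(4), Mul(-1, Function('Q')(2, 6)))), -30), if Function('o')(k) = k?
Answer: 930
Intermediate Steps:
Function('Q')(C, j) = Add(1, C) (Function('Q')(C, j) = Add(C, 1) = Add(1, C))
Mul(Mul(-31, Add(Function('o')(4), Mul(-1, Function('Q')(2, 6)))), -30) = Mul(Mul(-31, Add(4, Mul(-1, Add(1, 2)))), -30) = Mul(Mul(-31, Add(4, Mul(-1, 3))), -30) = Mul(Mul(-31, Add(4, -3)), -30) = Mul(Mul(-31, 1), -30) = Mul(-31, -30) = 930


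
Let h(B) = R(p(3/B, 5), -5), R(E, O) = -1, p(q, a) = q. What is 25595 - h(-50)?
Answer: 25596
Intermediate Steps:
h(B) = -1
25595 - h(-50) = 25595 - 1*(-1) = 25595 + 1 = 25596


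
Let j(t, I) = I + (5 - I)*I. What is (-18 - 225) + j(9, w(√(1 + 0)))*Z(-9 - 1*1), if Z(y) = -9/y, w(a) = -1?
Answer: -2493/10 ≈ -249.30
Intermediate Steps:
j(t, I) = I + I*(5 - I)
(-18 - 225) + j(9, w(√(1 + 0)))*Z(-9 - 1*1) = (-18 - 225) + (-(6 - 1*(-1)))*(-9/(-9 - 1*1)) = -243 + (-(6 + 1))*(-9/(-9 - 1)) = -243 + (-1*7)*(-9/(-10)) = -243 - (-63)*(-1)/10 = -243 - 7*9/10 = -243 - 63/10 = -2493/10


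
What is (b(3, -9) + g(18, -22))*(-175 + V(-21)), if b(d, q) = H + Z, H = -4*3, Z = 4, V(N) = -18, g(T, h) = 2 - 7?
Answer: 2509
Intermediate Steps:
g(T, h) = -5
H = -12
b(d, q) = -8 (b(d, q) = -12 + 4 = -8)
(b(3, -9) + g(18, -22))*(-175 + V(-21)) = (-8 - 5)*(-175 - 18) = -13*(-193) = 2509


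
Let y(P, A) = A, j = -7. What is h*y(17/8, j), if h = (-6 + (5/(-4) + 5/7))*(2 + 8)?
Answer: 915/2 ≈ 457.50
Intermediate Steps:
h = -915/14 (h = (-6 + (5*(-1/4) + 5*(1/7)))*10 = (-6 + (-5/4 + 5/7))*10 = (-6 - 15/28)*10 = -183/28*10 = -915/14 ≈ -65.357)
h*y(17/8, j) = -915/14*(-7) = 915/2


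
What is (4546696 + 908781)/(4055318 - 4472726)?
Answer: -5455477/417408 ≈ -13.070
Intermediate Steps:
(4546696 + 908781)/(4055318 - 4472726) = 5455477/(-417408) = 5455477*(-1/417408) = -5455477/417408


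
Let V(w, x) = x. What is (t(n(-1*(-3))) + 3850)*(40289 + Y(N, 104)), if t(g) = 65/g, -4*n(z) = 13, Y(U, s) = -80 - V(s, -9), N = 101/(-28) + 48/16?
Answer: 154034940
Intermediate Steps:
N = -17/28 (N = 101*(-1/28) + 48*(1/16) = -101/28 + 3 = -17/28 ≈ -0.60714)
Y(U, s) = -71 (Y(U, s) = -80 - 1*(-9) = -80 + 9 = -71)
n(z) = -13/4 (n(z) = -¼*13 = -13/4)
(t(n(-1*(-3))) + 3850)*(40289 + Y(N, 104)) = (65/(-13/4) + 3850)*(40289 - 71) = (65*(-4/13) + 3850)*40218 = (-20 + 3850)*40218 = 3830*40218 = 154034940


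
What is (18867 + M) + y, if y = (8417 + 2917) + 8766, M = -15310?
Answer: 23657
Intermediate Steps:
y = 20100 (y = 11334 + 8766 = 20100)
(18867 + M) + y = (18867 - 15310) + 20100 = 3557 + 20100 = 23657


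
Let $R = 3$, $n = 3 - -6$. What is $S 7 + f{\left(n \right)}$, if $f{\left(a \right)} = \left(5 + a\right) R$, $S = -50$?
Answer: $-308$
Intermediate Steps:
$n = 9$ ($n = 3 + 6 = 9$)
$f{\left(a \right)} = 15 + 3 a$ ($f{\left(a \right)} = \left(5 + a\right) 3 = 15 + 3 a$)
$S 7 + f{\left(n \right)} = \left(-50\right) 7 + \left(15 + 3 \cdot 9\right) = -350 + \left(15 + 27\right) = -350 + 42 = -308$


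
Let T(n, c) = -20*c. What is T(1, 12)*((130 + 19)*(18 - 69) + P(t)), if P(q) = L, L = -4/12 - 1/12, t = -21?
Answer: 1823860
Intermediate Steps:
L = -5/12 (L = -4*1/12 - 1*1/12 = -⅓ - 1/12 = -5/12 ≈ -0.41667)
P(q) = -5/12
T(1, 12)*((130 + 19)*(18 - 69) + P(t)) = (-20*12)*((130 + 19)*(18 - 69) - 5/12) = -240*(149*(-51) - 5/12) = -240*(-7599 - 5/12) = -240*(-91193/12) = 1823860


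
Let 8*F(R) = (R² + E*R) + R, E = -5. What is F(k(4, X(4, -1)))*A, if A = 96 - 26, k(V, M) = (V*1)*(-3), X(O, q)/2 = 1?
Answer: 1680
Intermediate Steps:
X(O, q) = 2 (X(O, q) = 2*1 = 2)
k(V, M) = -3*V (k(V, M) = V*(-3) = -3*V)
F(R) = -R/2 + R²/8 (F(R) = ((R² - 5*R) + R)/8 = (R² - 4*R)/8 = -R/2 + R²/8)
A = 70
F(k(4, X(4, -1)))*A = ((-3*4)*(-4 - 3*4)/8)*70 = ((⅛)*(-12)*(-4 - 12))*70 = ((⅛)*(-12)*(-16))*70 = 24*70 = 1680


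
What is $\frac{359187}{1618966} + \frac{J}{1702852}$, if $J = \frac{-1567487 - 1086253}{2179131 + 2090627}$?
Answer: $\frac{163222519556357922}{735695179169363141} \approx 0.22186$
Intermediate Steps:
$J = - \frac{1326870}{2134879}$ ($J = - \frac{2653740}{4269758} = \left(-2653740\right) \frac{1}{4269758} = - \frac{1326870}{2134879} \approx -0.62152$)
$\frac{359187}{1618966} + \frac{J}{1702852} = \frac{359187}{1618966} - \frac{1326870}{2134879 \cdot 1702852} = 359187 \cdot \frac{1}{1618966} - \frac{663435}{1817691487454} = \frac{359187}{1618966} - \frac{663435}{1817691487454} = \frac{163222519556357922}{735695179169363141}$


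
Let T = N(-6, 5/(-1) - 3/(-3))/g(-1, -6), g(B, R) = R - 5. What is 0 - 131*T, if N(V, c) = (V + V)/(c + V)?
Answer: 786/55 ≈ 14.291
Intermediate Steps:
g(B, R) = -5 + R
N(V, c) = 2*V/(V + c) (N(V, c) = (2*V)/(V + c) = 2*V/(V + c))
T = -6/55 (T = (2*(-6)/(-6 + (5/(-1) - 3/(-3))))/(-5 - 6) = (2*(-6)/(-6 + (5*(-1) - 3*(-1/3))))/(-11) = (2*(-6)/(-6 + (-5 + 1)))*(-1/11) = (2*(-6)/(-6 - 4))*(-1/11) = (2*(-6)/(-10))*(-1/11) = (2*(-6)*(-1/10))*(-1/11) = (6/5)*(-1/11) = -6/55 ≈ -0.10909)
0 - 131*T = 0 - 131*(-6/55) = 0 + 786/55 = 786/55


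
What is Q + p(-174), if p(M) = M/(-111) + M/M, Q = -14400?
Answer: -532705/37 ≈ -14397.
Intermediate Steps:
p(M) = 1 - M/111 (p(M) = M*(-1/111) + 1 = -M/111 + 1 = 1 - M/111)
Q + p(-174) = -14400 + (1 - 1/111*(-174)) = -14400 + (1 + 58/37) = -14400 + 95/37 = -532705/37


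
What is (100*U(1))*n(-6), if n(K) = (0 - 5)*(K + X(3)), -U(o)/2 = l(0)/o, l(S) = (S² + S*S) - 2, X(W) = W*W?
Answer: -6000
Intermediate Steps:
X(W) = W²
l(S) = -2 + 2*S² (l(S) = (S² + S²) - 2 = 2*S² - 2 = -2 + 2*S²)
U(o) = 4/o (U(o) = -2*(-2 + 2*0²)/o = -2*(-2 + 2*0)/o = -2*(-2 + 0)/o = -(-4)/o = 4/o)
n(K) = -45 - 5*K (n(K) = (0 - 5)*(K + 3²) = -5*(K + 9) = -5*(9 + K) = -45 - 5*K)
(100*U(1))*n(-6) = (100*(4/1))*(-45 - 5*(-6)) = (100*(4*1))*(-45 + 30) = (100*4)*(-15) = 400*(-15) = -6000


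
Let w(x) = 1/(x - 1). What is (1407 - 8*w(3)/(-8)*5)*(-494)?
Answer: -696293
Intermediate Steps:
w(x) = 1/(-1 + x)
(1407 - 8*w(3)/(-8)*5)*(-494) = (1407 - 8/((-1 + 3)*(-8))*5)*(-494) = (1407 - 8*(-1)/(2*8)*5)*(-494) = (1407 - 4*(-1)/8*5)*(-494) = (1407 - 8*(-1/16)*5)*(-494) = (1407 + (½)*5)*(-494) = (1407 + 5/2)*(-494) = (2819/2)*(-494) = -696293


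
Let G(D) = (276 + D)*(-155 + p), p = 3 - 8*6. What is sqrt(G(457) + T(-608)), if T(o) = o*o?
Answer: 2*sqrt(55766) ≈ 472.30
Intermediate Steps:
p = -45 (p = 3 - 48 = -45)
T(o) = o**2
G(D) = -55200 - 200*D (G(D) = (276 + D)*(-155 - 45) = (276 + D)*(-200) = -55200 - 200*D)
sqrt(G(457) + T(-608)) = sqrt((-55200 - 200*457) + (-608)**2) = sqrt((-55200 - 91400) + 369664) = sqrt(-146600 + 369664) = sqrt(223064) = 2*sqrt(55766)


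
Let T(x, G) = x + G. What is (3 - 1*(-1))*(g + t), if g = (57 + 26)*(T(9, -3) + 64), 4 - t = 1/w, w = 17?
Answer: 395348/17 ≈ 23256.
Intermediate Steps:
T(x, G) = G + x
t = 67/17 (t = 4 - 1/17 = 67/17 ≈ 3.9412)
g = 5810 (g = (57 + 26)*((-3 + 9) + 64) = 83*(6 + 64) = 83*70 = 5810)
(3 - 1*(-1))*(g + t) = (3 - 1*(-1))*(5810 + 67/17) = (3 + 1)*(98837/17) = 4*(98837/17) = 395348/17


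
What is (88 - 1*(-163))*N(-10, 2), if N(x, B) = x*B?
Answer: -5020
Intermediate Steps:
N(x, B) = B*x
(88 - 1*(-163))*N(-10, 2) = (88 - 1*(-163))*(2*(-10)) = (88 + 163)*(-20) = 251*(-20) = -5020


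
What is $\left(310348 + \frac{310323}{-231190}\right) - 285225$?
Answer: $\frac{5807876047}{231190} \approx 25122.0$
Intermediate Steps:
$\left(310348 + \frac{310323}{-231190}\right) - 285225 = \left(310348 + 310323 \left(- \frac{1}{231190}\right)\right) - 285225 = \left(310348 - \frac{310323}{231190}\right) - 285225 = \frac{71749043797}{231190} - 285225 = \frac{5807876047}{231190}$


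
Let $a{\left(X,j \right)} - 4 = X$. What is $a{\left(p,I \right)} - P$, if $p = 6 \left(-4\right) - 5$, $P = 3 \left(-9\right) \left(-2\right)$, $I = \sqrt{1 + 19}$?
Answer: $-79$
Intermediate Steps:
$I = 2 \sqrt{5}$ ($I = \sqrt{20} = 2 \sqrt{5} \approx 4.4721$)
$P = 54$ ($P = \left(-27\right) \left(-2\right) = 54$)
$p = -29$ ($p = -24 - 5 = -29$)
$a{\left(X,j \right)} = 4 + X$
$a{\left(p,I \right)} - P = \left(4 - 29\right) - 54 = -25 - 54 = -79$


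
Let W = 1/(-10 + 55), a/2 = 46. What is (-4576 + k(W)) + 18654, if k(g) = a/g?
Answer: 18218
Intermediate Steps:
a = 92 (a = 2*46 = 92)
W = 1/45 ≈ 0.022222
k(g) = 92/g
(-4576 + k(W)) + 18654 = (-4576 + 92/(1/45)) + 18654 = (-4576 + 92*45) + 18654 = (-4576 + 4140) + 18654 = -436 + 18654 = 18218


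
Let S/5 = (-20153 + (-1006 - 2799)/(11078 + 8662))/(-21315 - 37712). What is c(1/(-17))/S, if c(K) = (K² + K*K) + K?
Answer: -699115788/22994228645 ≈ -0.030404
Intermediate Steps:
c(K) = K + 2*K² (c(K) = (K² + K²) + K = 2*K² + K = K + 2*K²)
S = 397824025/233038596 (S = 5*((-20153 + (-1006 - 2799)/(11078 + 8662))/(-21315 - 37712)) = 5*((-20153 - 3805/19740)/(-59027)) = 5*((-20153 - 3805*1/19740)*(-1/59027)) = 5*((-20153 - 761/3948)*(-1/59027)) = 5*(-79564805/3948*(-1/59027)) = 5*(79564805/233038596) = 397824025/233038596 ≈ 1.7071)
c(1/(-17))/S = ((1 + 2/(-17))/(-17))/(397824025/233038596) = -(1 + 2*(-1/17))/17*(233038596/397824025) = -(1 - 2/17)/17*(233038596/397824025) = -1/17*15/17*(233038596/397824025) = -15/289*233038596/397824025 = -699115788/22994228645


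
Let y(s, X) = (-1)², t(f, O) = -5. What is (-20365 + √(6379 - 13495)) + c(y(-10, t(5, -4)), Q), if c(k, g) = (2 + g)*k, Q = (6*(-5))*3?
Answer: -20453 + 2*I*√1779 ≈ -20453.0 + 84.356*I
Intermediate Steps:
y(s, X) = 1
Q = -90 (Q = -30*3 = -90)
c(k, g) = k*(2 + g)
(-20365 + √(6379 - 13495)) + c(y(-10, t(5, -4)), Q) = (-20365 + √(6379 - 13495)) + 1*(2 - 90) = (-20365 + √(-7116)) + 1*(-88) = (-20365 + 2*I*√1779) - 88 = -20453 + 2*I*√1779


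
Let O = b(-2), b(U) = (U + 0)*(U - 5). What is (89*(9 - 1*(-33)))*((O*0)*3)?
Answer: 0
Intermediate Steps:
b(U) = U*(-5 + U)
O = 14 (O = -2*(-5 - 2) = -2*(-7) = 14)
(89*(9 - 1*(-33)))*((O*0)*3) = (89*(9 - 1*(-33)))*((14*0)*3) = (89*(9 + 33))*(0*3) = (89*42)*0 = 3738*0 = 0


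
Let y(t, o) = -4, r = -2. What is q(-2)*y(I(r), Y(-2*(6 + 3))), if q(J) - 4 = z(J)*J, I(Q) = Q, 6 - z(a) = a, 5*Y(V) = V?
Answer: 48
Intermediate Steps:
Y(V) = V/5
z(a) = 6 - a
q(J) = 4 + J*(6 - J) (q(J) = 4 + (6 - J)*J = 4 + J*(6 - J))
q(-2)*y(I(r), Y(-2*(6 + 3))) = (4 - 1*(-2)*(-6 - 2))*(-4) = (4 - 1*(-2)*(-8))*(-4) = (4 - 16)*(-4) = -12*(-4) = 48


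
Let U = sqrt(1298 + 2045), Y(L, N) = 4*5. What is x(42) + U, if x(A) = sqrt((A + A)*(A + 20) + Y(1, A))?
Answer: sqrt(3343) + 2*sqrt(1307) ≈ 130.12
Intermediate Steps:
Y(L, N) = 20
x(A) = sqrt(20 + 2*A*(20 + A)) (x(A) = sqrt((A + A)*(A + 20) + 20) = sqrt((2*A)*(20 + A) + 20) = sqrt(2*A*(20 + A) + 20) = sqrt(20 + 2*A*(20 + A)))
U = sqrt(3343) ≈ 57.819
x(42) + U = sqrt(20 + 2*42**2 + 40*42) + sqrt(3343) = sqrt(20 + 2*1764 + 1680) + sqrt(3343) = sqrt(20 + 3528 + 1680) + sqrt(3343) = sqrt(5228) + sqrt(3343) = 2*sqrt(1307) + sqrt(3343) = sqrt(3343) + 2*sqrt(1307)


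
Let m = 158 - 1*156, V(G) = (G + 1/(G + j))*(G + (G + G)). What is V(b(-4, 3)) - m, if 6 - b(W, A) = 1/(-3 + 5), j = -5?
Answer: 487/4 ≈ 121.75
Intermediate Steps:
b(W, A) = 11/2 (b(W, A) = 6 - 1/(-3 + 5) = 6 - 1/2 = 11/2)
V(G) = 3*G*(G + 1/(-5 + G)) (V(G) = (G + 1/(G - 5))*(G + (G + G)) = (G + 1/(-5 + G))*(G + 2*G) = (G + 1/(-5 + G))*(3*G) = 3*G*(G + 1/(-5 + G)))
m = 2 (m = 158 - 156 = 2)
V(b(-4, 3)) - m = 3*(11/2)*(1 + (11/2)**2 - 5*11/2)/(-5 + 11/2) - 1*2 = 3*(11/2)*(1 + 121/4 - 55/2)/(1/2) - 2 = 3*(11/2)*2*(15/4) - 2 = 495/4 - 2 = 487/4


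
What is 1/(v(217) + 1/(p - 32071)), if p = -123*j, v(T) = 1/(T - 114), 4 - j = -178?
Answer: 5609071/54354 ≈ 103.20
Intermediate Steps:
j = 182 (j = 4 - 1*(-178) = 4 + 178 = 182)
v(T) = 1/(-114 + T)
p = -22386 (p = -123*182 = -22386)
1/(v(217) + 1/(p - 32071)) = 1/(1/(-114 + 217) + 1/(-22386 - 32071)) = 1/(1/103 + 1/(-54457)) = 1/(1/103 - 1/54457) = 1/(54354/5609071) = 5609071/54354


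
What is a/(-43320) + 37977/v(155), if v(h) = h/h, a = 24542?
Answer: 822569549/21660 ≈ 37976.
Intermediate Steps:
v(h) = 1
a/(-43320) + 37977/v(155) = 24542/(-43320) + 37977/1 = 24542*(-1/43320) + 37977*1 = -12271/21660 + 37977 = 822569549/21660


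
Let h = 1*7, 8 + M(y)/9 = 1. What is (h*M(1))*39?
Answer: -17199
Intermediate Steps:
M(y) = -63 (M(y) = -72 + 9*1 = -72 + 9 = -63)
h = 7
(h*M(1))*39 = (7*(-63))*39 = -441*39 = -17199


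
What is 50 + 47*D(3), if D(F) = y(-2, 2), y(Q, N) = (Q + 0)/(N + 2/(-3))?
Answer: -41/2 ≈ -20.500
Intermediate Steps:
y(Q, N) = Q/(-⅔ + N) (y(Q, N) = Q/(N + 2*(-⅓)) = Q/(N - ⅔) = Q/(-⅔ + N))
D(F) = -3/2 (D(F) = 3*(-2)/(-2 + 3*2) = 3*(-2)/(-2 + 6) = 3*(-2)/4 = 3*(-2)*(¼) = -3/2)
50 + 47*D(3) = 50 + 47*(-3/2) = 50 - 141/2 = -41/2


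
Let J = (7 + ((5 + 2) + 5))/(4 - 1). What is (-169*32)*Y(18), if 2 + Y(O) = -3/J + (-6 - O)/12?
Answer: 459680/19 ≈ 24194.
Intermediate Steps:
J = 19/3 (J = (7 + (7 + 5))/3 = (7 + 12)*(⅓) = 19*(⅓) = 19/3 ≈ 6.3333)
Y(O) = -113/38 - O/12 (Y(O) = -2 + (-3/19/3 + (-6 - O)/12) = -2 + (-3*3/19 + (-6 - O)*(1/12)) = -2 + (-9/19 + (-½ - O/12)) = -2 + (-37/38 - O/12) = -113/38 - O/12)
(-169*32)*Y(18) = (-169*32)*(-113/38 - 1/12*18) = -5408*(-113/38 - 3/2) = -5408*(-85/19) = 459680/19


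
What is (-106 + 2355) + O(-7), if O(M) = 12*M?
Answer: 2165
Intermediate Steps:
(-106 + 2355) + O(-7) = (-106 + 2355) + 12*(-7) = 2249 - 84 = 2165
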